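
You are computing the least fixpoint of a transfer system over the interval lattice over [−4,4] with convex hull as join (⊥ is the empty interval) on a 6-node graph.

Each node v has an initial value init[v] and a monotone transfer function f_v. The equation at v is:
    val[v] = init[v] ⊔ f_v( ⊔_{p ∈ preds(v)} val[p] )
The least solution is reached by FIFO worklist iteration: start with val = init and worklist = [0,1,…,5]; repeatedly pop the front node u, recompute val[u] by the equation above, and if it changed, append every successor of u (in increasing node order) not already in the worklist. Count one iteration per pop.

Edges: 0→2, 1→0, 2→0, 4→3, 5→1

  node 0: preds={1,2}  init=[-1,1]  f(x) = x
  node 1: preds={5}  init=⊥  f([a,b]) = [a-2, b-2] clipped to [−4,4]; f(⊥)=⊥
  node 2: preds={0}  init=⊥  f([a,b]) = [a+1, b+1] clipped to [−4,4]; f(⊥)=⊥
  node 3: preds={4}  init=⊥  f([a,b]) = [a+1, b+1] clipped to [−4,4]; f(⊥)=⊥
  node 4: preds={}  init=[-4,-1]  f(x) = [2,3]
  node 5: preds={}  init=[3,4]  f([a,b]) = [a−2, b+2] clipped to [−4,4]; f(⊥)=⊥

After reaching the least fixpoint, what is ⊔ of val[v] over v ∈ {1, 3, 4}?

[-4,4]

Iteration log — 13 steps:
  step 1. node 0  ⊔preds=⊥  new=[-1,1]  stable
  step 2. node 1  ⊔preds=[3,4]  new=[1,2]  old=⊥  +wl: 0
  step 3. node 2  ⊔preds=[-1,1]  new=[0,2]  old=⊥  +wl: 
  step 4. node 3  ⊔preds=[-4,-1]  new=[-3,0]  old=⊥  +wl: 
  step 5. node 4  ⊔preds=⊥  new=[-4,3]  old=[-4,-1]  +wl: 3
  step 6. node 5  ⊔preds=⊥  new=[3,4]  stable
  step 7. node 0  ⊔preds=[0,2]  new=[-1,2]  old=[-1,1]  +wl: 2
  step 8. node 3  ⊔preds=[-4,3]  new=[-3,4]  old=[-3,0]  +wl: 
  step 9. node 2  ⊔preds=[-1,2]  new=[0,3]  old=[0,2]  +wl: 0
  step 10. node 0  ⊔preds=[0,3]  new=[-1,3]  old=[-1,2]  +wl: 2
  step 11. node 2  ⊔preds=[-1,3]  new=[0,4]  old=[0,3]  +wl: 0
  step 12. node 0  ⊔preds=[0,4]  new=[-1,4]  old=[-1,3]  +wl: 2
  step 13. node 2  ⊔preds=[-1,4]  new=[0,4]  stable

Least fixpoint reached:
  node 0: [-1,4]
  node 1: [1,2]
  node 2: [0,4]
  node 3: [-3,4]
  node 4: [-4,3]
  node 5: [3,4]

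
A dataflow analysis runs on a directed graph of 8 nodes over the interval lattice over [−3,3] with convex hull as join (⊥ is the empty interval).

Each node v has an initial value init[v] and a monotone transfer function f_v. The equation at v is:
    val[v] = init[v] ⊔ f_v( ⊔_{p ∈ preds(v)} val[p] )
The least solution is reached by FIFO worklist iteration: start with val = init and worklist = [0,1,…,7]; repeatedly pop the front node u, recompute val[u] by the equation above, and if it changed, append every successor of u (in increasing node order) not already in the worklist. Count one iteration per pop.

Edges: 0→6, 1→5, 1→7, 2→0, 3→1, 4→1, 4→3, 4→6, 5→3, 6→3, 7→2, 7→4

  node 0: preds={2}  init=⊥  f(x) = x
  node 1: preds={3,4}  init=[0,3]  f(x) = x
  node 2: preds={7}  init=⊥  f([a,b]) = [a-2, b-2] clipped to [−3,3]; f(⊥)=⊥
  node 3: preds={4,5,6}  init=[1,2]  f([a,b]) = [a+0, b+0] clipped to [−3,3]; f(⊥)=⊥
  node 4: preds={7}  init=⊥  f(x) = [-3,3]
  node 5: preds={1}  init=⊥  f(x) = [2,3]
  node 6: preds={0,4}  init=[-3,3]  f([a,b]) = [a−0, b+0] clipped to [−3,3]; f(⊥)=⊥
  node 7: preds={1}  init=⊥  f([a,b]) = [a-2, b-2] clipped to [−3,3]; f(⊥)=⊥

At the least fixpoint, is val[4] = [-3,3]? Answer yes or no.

yes

Worklist (18 pops):
  #1 pop 0: in=⊥ → ⊥ (no change)
  #2 pop 1: in=[1,2] → [0,3] (no change)
  #3 pop 2: in=⊥ → ⊥ (no change)
  #4 pop 3: in=[-3,3] → [-3,3] (was [1,2]); enqueue [1]
  #5 pop 4: in=⊥ → [-3,3] (was ⊥); enqueue [3]
  #6 pop 5: in=[0,3] → [2,3] (was ⊥); enqueue []
  #7 pop 6: in=[-3,3] → [-3,3] (no change)
  #8 pop 7: in=[0,3] → [-2,1] (was ⊥); enqueue [2,4]
  #9 pop 1: in=[-3,3] → [-3,3] (was [0,3]); enqueue [5,7]
  #10 pop 3: in=[-3,3] → [-3,3] (no change)
  #11 pop 2: in=[-2,1] → [-3,-1] (was ⊥); enqueue [0]
  #12 pop 4: in=[-2,1] → [-3,3] (no change)
  #13 pop 5: in=[-3,3] → [2,3] (no change)
  #14 pop 7: in=[-3,3] → [-3,1] (was [-2,1]); enqueue [2,4]
  #15 pop 0: in=[-3,-1] → [-3,-1] (was ⊥); enqueue [6]
  #16 pop 2: in=[-3,1] → [-3,-1] (no change)
  #17 pop 4: in=[-3,1] → [-3,3] (no change)
  #18 pop 6: in=[-3,3] → [-3,3] (no change)

Fixpoint:
  val[0] = [-3,-1]
  val[1] = [-3,3]
  val[2] = [-3,-1]
  val[3] = [-3,3]
  val[4] = [-3,3]
  val[5] = [2,3]
  val[6] = [-3,3]
  val[7] = [-3,1]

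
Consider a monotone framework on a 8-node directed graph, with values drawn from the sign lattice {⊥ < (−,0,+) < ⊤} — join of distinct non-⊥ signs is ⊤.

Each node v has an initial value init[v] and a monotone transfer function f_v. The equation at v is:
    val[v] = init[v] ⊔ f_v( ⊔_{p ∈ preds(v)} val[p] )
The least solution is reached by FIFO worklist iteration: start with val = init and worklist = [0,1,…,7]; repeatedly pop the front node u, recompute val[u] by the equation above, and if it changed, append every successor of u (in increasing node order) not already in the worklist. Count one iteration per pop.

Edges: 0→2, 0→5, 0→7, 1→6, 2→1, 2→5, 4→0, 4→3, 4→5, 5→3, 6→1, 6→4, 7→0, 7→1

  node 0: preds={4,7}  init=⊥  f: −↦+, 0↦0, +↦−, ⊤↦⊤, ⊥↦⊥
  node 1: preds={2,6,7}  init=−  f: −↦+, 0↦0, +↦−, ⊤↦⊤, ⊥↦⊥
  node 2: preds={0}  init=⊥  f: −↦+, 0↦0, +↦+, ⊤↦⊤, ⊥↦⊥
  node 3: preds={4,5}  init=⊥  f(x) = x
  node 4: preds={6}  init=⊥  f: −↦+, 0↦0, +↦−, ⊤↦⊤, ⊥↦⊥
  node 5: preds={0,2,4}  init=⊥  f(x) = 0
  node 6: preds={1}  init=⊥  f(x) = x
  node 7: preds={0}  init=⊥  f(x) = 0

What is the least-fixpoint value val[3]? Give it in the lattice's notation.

Iteration log — 22 steps:
  step 1. node 0  ⊔preds=⊥  new=⊥  stable
  step 2. node 1  ⊔preds=⊥  new=−  stable
  step 3. node 2  ⊔preds=⊥  new=⊥  stable
  step 4. node 3  ⊔preds=⊥  new=⊥  stable
  step 5. node 4  ⊔preds=⊥  new=⊥  stable
  step 6. node 5  ⊔preds=⊥  new=0  old=⊥  +wl: 3
  step 7. node 6  ⊔preds=−  new=−  old=⊥  +wl: 1,4
  step 8. node 7  ⊔preds=⊥  new=0  old=⊥  +wl: 0
  step 9. node 3  ⊔preds=0  new=0  old=⊥  +wl: 
  step 10. node 1  ⊔preds=⊤  new=⊤  old=−  +wl: 6
  step 11. node 4  ⊔preds=−  new=+  old=⊥  +wl: 3,5
  step 12. node 0  ⊔preds=⊤  new=⊤  old=⊥  +wl: 2,7
  step 13. node 6  ⊔preds=⊤  new=⊤  old=−  +wl: 1,4
  step 14. node 3  ⊔preds=⊤  new=⊤  old=0  +wl: 
  step 15. node 5  ⊔preds=⊤  new=0  stable
  step 16. node 2  ⊔preds=⊤  new=⊤  old=⊥  +wl: 5
  step 17. node 7  ⊔preds=⊤  new=0  stable
  step 18. node 1  ⊔preds=⊤  new=⊤  stable
  step 19. node 4  ⊔preds=⊤  new=⊤  old=+  +wl: 0,3
  step 20. node 5  ⊔preds=⊤  new=0  stable
  step 21. node 0  ⊔preds=⊤  new=⊤  stable
  step 22. node 3  ⊔preds=⊤  new=⊤  stable

Least fixpoint reached:
  node 0: ⊤
  node 1: ⊤
  node 2: ⊤
  node 3: ⊤
  node 4: ⊤
  node 5: 0
  node 6: ⊤
  node 7: 0

⊤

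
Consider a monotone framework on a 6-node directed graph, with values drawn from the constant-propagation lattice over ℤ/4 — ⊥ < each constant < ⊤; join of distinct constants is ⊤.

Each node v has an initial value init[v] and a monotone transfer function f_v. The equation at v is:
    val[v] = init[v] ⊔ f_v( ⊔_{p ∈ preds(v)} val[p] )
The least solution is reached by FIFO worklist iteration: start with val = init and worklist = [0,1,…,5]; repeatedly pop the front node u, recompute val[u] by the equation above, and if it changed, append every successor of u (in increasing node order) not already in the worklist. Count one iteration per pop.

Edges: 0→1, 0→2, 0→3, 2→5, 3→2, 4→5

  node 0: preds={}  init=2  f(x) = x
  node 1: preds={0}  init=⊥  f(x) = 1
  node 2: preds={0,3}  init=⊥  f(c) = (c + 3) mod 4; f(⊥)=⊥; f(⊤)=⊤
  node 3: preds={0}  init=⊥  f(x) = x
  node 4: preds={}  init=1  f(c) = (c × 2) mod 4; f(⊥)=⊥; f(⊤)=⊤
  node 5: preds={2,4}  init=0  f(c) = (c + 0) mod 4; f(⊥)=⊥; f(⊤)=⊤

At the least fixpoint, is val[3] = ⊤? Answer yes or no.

Worklist (7 pops):
  #1 pop 0: in=⊥ → 2 (no change)
  #2 pop 1: in=2 → 1 (was ⊥); enqueue []
  #3 pop 2: in=2 → 1 (was ⊥); enqueue []
  #4 pop 3: in=2 → 2 (was ⊥); enqueue [2]
  #5 pop 4: in=⊥ → 1 (no change)
  #6 pop 5: in=1 → ⊤ (was 0); enqueue []
  #7 pop 2: in=2 → 1 (no change)

Fixpoint:
  val[0] = 2
  val[1] = 1
  val[2] = 1
  val[3] = 2
  val[4] = 1
  val[5] = ⊤

no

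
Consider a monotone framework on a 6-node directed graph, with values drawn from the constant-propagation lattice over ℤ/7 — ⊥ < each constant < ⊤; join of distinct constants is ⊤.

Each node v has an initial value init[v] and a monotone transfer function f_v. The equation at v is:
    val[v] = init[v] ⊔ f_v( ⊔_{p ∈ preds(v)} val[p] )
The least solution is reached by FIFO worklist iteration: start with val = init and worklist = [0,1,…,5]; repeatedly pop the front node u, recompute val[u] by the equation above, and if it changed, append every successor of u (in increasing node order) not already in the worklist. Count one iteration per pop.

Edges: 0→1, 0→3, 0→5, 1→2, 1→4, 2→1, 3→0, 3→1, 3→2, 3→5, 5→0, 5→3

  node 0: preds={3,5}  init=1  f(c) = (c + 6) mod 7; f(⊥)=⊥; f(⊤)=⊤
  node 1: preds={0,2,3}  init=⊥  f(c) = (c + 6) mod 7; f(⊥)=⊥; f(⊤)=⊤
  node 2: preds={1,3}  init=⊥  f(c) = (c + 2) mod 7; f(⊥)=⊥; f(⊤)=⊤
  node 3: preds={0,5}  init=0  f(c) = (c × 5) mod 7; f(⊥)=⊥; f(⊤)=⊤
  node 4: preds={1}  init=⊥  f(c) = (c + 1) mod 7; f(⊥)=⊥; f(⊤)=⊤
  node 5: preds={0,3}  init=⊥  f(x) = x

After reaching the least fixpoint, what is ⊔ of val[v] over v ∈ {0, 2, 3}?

Iteration log — 10 steps:
  step 1. node 0  ⊔preds=0  new=⊤  old=1  +wl: 
  step 2. node 1  ⊔preds=⊤  new=⊤  old=⊥  +wl: 
  step 3. node 2  ⊔preds=⊤  new=⊤  old=⊥  +wl: 1
  step 4. node 3  ⊔preds=⊤  new=⊤  old=0  +wl: 0,2
  step 5. node 4  ⊔preds=⊤  new=⊤  old=⊥  +wl: 
  step 6. node 5  ⊔preds=⊤  new=⊤  old=⊥  +wl: 3
  step 7. node 1  ⊔preds=⊤  new=⊤  stable
  step 8. node 0  ⊔preds=⊤  new=⊤  stable
  step 9. node 2  ⊔preds=⊤  new=⊤  stable
  step 10. node 3  ⊔preds=⊤  new=⊤  stable

Least fixpoint reached:
  node 0: ⊤
  node 1: ⊤
  node 2: ⊤
  node 3: ⊤
  node 4: ⊤
  node 5: ⊤

⊤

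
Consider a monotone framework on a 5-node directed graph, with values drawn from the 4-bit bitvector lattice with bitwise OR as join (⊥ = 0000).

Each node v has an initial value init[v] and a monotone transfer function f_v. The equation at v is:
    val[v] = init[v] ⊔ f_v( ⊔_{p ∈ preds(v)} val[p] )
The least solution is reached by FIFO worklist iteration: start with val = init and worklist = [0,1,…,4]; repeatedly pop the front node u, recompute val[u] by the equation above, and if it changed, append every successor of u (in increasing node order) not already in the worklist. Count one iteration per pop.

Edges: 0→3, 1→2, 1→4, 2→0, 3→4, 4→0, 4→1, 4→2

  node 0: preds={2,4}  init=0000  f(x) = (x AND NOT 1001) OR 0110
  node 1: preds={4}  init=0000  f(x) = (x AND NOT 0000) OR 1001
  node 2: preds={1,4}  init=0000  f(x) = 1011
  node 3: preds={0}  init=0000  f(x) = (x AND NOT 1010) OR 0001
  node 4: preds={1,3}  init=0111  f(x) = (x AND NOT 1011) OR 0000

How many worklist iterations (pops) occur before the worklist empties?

6

Iteration log — 6 steps:
  step 1. node 0  ⊔preds=0111  new=0110  old=0000  +wl: 
  step 2. node 1  ⊔preds=0111  new=1111  old=0000  +wl: 
  step 3. node 2  ⊔preds=1111  new=1011  old=0000  +wl: 0
  step 4. node 3  ⊔preds=0110  new=0101  old=0000  +wl: 
  step 5. node 4  ⊔preds=1111  new=0111  stable
  step 6. node 0  ⊔preds=1111  new=0110  stable

Least fixpoint reached:
  node 0: 0110
  node 1: 1111
  node 2: 1011
  node 3: 0101
  node 4: 0111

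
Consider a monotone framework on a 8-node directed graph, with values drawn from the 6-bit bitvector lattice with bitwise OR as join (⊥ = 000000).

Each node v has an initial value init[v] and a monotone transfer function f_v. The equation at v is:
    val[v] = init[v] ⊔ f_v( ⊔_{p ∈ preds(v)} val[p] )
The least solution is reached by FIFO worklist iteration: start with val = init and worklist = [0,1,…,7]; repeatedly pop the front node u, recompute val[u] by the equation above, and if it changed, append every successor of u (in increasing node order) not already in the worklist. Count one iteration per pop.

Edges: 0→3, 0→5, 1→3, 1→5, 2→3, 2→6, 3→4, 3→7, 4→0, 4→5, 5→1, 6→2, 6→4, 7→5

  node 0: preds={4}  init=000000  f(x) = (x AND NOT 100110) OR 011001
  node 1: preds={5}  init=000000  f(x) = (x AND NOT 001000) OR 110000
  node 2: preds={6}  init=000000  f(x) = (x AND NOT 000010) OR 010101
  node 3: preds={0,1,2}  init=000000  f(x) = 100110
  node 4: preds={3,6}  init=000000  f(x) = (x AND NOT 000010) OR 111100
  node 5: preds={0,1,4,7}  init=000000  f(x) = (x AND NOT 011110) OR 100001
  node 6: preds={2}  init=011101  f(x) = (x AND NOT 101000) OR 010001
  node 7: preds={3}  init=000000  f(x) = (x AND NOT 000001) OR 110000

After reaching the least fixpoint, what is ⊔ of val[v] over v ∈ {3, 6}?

111111

Iteration log — 12 steps:
  step 1. node 0  ⊔preds=000000  new=011001  old=000000  +wl: 
  step 2. node 1  ⊔preds=000000  new=110000  old=000000  +wl: 
  step 3. node 2  ⊔preds=011101  new=011101  old=000000  +wl: 
  step 4. node 3  ⊔preds=111101  new=100110  old=000000  +wl: 
  step 5. node 4  ⊔preds=111111  new=111101  old=000000  +wl: 0
  step 6. node 5  ⊔preds=111101  new=100001  old=000000  +wl: 1
  step 7. node 6  ⊔preds=011101  new=011101  stable
  step 8. node 7  ⊔preds=100110  new=110110  old=000000  +wl: 5
  step 9. node 0  ⊔preds=111101  new=011001  stable
  step 10. node 1  ⊔preds=100001  new=110001  old=110000  +wl: 3
  step 11. node 5  ⊔preds=111111  new=100001  stable
  step 12. node 3  ⊔preds=111101  new=100110  stable

Least fixpoint reached:
  node 0: 011001
  node 1: 110001
  node 2: 011101
  node 3: 100110
  node 4: 111101
  node 5: 100001
  node 6: 011101
  node 7: 110110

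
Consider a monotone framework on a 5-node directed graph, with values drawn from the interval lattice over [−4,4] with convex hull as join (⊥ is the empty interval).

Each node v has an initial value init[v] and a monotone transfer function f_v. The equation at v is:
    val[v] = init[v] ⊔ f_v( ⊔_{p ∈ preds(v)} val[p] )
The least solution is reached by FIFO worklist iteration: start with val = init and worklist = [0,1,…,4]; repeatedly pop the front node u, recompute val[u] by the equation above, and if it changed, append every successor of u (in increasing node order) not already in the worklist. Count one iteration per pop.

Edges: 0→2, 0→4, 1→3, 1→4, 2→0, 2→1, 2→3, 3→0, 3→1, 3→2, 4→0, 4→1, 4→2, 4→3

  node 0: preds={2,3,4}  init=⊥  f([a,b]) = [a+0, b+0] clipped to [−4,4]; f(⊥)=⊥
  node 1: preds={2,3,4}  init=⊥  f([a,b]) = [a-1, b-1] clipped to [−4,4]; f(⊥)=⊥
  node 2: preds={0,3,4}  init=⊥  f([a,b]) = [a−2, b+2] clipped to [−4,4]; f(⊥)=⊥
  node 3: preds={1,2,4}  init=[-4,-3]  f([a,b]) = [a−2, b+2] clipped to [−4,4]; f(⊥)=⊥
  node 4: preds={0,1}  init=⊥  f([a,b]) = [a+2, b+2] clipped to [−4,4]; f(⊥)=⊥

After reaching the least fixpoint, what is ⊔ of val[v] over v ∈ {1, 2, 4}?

Trace (19 dequeues):
  [1] u=0 | in [-4,-3] | out [-4,-3] | prev ⊥ | push {}
  [2] u=1 | in [-4,-3] | out [-4,-4] | prev ⊥ | push {}
  [3] u=2 | in [-4,-3] | out [-4,-1] | prev ⊥ | push {0,1}
  [4] u=3 | in [-4,-1] | out [-4,1] | prev [-4,-3] | push {2}
  [5] u=4 | in [-4,-3] | out [-2,-1] | prev ⊥ | push {3}
  [6] u=0 | in [-4,1] | out [-4,1] | prev [-4,-3] | push {4}
  [7] u=1 | in [-4,1] | out [-4,0] | prev [-4,-4] | push {}
  [8] u=2 | in [-4,1] | out [-4,3] | prev [-4,-1] | push {0,1}
  [9] u=3 | in [-4,3] | out [-4,4] | prev [-4,1] | push {2}
  [10] u=4 | in [-4,1] | out [-2,3] | prev [-2,-1] | push {3}
  [11] u=0 | in [-4,4] | out [-4,4] | prev [-4,1] | push {4}
  [12] u=1 | in [-4,4] | out [-4,3] | prev [-4,0] | push {}
  [13] u=2 | in [-4,4] | out [-4,4] | prev [-4,3] | push {0,1}
  [14] u=3 | in [-4,4] | out [-4,4] | ==
  [15] u=4 | in [-4,4] | out [-2,4] | prev [-2,3] | push {2,3}
  [16] u=0 | in [-4,4] | out [-4,4] | ==
  [17] u=1 | in [-4,4] | out [-4,3] | ==
  [18] u=2 | in [-4,4] | out [-4,4] | ==
  [19] u=3 | in [-4,4] | out [-4,4] | ==

Converged values:
  [0] [-4,4]
  [1] [-4,3]
  [2] [-4,4]
  [3] [-4,4]
  [4] [-2,4]

[-4,4]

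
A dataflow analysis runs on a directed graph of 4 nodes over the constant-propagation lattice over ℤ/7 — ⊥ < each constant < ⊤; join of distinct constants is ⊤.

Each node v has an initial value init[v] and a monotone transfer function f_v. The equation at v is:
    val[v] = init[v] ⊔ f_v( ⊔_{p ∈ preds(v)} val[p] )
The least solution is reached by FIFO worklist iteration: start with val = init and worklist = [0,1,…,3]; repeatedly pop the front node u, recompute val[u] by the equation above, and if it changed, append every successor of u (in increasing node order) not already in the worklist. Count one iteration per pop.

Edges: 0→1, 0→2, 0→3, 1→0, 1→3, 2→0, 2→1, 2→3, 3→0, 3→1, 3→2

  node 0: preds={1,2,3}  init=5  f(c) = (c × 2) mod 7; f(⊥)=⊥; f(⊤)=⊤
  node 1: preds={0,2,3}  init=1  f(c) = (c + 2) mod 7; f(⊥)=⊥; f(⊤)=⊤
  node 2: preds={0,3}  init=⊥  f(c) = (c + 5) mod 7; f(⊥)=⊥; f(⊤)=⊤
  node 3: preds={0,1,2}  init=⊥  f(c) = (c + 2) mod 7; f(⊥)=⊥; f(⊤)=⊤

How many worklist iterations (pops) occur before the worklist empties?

Iteration log — 7 steps:
  step 1. node 0  ⊔preds=1  new=⊤  old=5  +wl: 
  step 2. node 1  ⊔preds=⊤  new=⊤  old=1  +wl: 0
  step 3. node 2  ⊔preds=⊤  new=⊤  old=⊥  +wl: 1
  step 4. node 3  ⊔preds=⊤  new=⊤  old=⊥  +wl: 2
  step 5. node 0  ⊔preds=⊤  new=⊤  stable
  step 6. node 1  ⊔preds=⊤  new=⊤  stable
  step 7. node 2  ⊔preds=⊤  new=⊤  stable

Least fixpoint reached:
  node 0: ⊤
  node 1: ⊤
  node 2: ⊤
  node 3: ⊤

7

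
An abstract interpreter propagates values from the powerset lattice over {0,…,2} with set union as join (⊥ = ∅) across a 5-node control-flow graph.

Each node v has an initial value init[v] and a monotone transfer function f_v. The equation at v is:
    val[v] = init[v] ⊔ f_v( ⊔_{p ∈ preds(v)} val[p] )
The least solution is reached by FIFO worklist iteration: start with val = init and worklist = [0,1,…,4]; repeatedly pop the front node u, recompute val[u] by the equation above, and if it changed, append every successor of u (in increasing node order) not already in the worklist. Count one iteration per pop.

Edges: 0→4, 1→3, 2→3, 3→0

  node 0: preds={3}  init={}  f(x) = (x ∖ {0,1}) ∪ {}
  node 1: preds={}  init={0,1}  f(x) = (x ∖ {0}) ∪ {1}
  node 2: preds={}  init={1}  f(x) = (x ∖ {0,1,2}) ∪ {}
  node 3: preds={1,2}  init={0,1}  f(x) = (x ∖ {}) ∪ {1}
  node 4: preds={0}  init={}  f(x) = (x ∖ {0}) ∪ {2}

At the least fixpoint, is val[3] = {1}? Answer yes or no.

no

Iteration log — 5 steps:
  step 1. node 0  ⊔preds={0,1}  new={}  stable
  step 2. node 1  ⊔preds={}  new={0,1}  stable
  step 3. node 2  ⊔preds={}  new={1}  stable
  step 4. node 3  ⊔preds={0,1}  new={0,1}  stable
  step 5. node 4  ⊔preds={}  new={2}  old={}  +wl: 

Least fixpoint reached:
  node 0: {}
  node 1: {0,1}
  node 2: {1}
  node 3: {0,1}
  node 4: {2}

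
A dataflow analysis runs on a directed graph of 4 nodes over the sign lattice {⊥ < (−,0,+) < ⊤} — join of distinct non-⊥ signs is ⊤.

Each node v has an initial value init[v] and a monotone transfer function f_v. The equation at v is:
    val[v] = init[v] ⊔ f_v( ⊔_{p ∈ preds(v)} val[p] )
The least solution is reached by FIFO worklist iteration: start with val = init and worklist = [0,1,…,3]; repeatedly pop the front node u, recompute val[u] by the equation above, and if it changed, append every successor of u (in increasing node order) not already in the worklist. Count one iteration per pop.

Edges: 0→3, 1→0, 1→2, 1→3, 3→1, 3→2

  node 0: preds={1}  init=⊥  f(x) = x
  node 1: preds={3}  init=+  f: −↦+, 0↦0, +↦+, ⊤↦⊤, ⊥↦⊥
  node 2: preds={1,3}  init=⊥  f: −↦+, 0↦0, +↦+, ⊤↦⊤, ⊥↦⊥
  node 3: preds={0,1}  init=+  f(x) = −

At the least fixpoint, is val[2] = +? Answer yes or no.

no

Worklist (8 pops):
  #1 pop 0: in=+ → + (was ⊥); enqueue []
  #2 pop 1: in=+ → + (no change)
  #3 pop 2: in=+ → + (was ⊥); enqueue []
  #4 pop 3: in=+ → ⊤ (was +); enqueue [1,2]
  #5 pop 1: in=⊤ → ⊤ (was +); enqueue [0,3]
  #6 pop 2: in=⊤ → ⊤ (was +); enqueue []
  #7 pop 0: in=⊤ → ⊤ (was +); enqueue []
  #8 pop 3: in=⊤ → ⊤ (no change)

Fixpoint:
  val[0] = ⊤
  val[1] = ⊤
  val[2] = ⊤
  val[3] = ⊤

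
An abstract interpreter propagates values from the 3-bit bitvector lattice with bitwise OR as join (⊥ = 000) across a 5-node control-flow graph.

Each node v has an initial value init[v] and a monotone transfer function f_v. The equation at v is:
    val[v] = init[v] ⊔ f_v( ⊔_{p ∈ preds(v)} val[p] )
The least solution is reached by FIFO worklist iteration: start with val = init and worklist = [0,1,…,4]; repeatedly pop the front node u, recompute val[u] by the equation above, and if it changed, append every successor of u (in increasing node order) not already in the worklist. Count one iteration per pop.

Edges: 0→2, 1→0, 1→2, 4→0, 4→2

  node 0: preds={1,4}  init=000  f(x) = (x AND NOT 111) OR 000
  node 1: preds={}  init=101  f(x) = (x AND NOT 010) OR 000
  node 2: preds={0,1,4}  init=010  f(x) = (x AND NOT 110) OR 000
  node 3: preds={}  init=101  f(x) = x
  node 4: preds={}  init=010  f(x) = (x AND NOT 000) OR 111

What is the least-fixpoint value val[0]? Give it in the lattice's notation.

Iteration log — 7 steps:
  step 1. node 0  ⊔preds=111  new=000  stable
  step 2. node 1  ⊔preds=000  new=101  stable
  step 3. node 2  ⊔preds=111  new=011  old=010  +wl: 
  step 4. node 3  ⊔preds=000  new=101  stable
  step 5. node 4  ⊔preds=000  new=111  old=010  +wl: 0,2
  step 6. node 0  ⊔preds=111  new=000  stable
  step 7. node 2  ⊔preds=111  new=011  stable

Least fixpoint reached:
  node 0: 000
  node 1: 101
  node 2: 011
  node 3: 101
  node 4: 111

000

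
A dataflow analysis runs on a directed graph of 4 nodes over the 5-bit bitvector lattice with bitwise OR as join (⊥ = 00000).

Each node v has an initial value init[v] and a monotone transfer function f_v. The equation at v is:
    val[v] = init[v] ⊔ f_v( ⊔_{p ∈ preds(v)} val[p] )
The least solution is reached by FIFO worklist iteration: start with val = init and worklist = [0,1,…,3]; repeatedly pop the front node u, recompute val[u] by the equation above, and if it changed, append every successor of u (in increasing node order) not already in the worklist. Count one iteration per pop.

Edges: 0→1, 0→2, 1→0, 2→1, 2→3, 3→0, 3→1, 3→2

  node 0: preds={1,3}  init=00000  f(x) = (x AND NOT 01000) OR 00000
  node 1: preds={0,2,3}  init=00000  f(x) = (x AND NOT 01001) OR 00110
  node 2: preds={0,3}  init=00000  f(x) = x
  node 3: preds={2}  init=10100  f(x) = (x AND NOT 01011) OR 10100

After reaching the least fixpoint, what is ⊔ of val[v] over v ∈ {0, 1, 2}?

Trace (9 dequeues):
  [1] u=0 | in 10100 | out 10100 | prev 00000 | push {}
  [2] u=1 | in 10100 | out 10110 | prev 00000 | push {0}
  [3] u=2 | in 10100 | out 10100 | prev 00000 | push {1}
  [4] u=3 | in 10100 | out 10100 | ==
  [5] u=0 | in 10110 | out 10110 | prev 10100 | push {2}
  [6] u=1 | in 10110 | out 10110 | ==
  [7] u=2 | in 10110 | out 10110 | prev 10100 | push {1,3}
  [8] u=1 | in 10110 | out 10110 | ==
  [9] u=3 | in 10110 | out 10100 | ==

Converged values:
  [0] 10110
  [1] 10110
  [2] 10110
  [3] 10100

10110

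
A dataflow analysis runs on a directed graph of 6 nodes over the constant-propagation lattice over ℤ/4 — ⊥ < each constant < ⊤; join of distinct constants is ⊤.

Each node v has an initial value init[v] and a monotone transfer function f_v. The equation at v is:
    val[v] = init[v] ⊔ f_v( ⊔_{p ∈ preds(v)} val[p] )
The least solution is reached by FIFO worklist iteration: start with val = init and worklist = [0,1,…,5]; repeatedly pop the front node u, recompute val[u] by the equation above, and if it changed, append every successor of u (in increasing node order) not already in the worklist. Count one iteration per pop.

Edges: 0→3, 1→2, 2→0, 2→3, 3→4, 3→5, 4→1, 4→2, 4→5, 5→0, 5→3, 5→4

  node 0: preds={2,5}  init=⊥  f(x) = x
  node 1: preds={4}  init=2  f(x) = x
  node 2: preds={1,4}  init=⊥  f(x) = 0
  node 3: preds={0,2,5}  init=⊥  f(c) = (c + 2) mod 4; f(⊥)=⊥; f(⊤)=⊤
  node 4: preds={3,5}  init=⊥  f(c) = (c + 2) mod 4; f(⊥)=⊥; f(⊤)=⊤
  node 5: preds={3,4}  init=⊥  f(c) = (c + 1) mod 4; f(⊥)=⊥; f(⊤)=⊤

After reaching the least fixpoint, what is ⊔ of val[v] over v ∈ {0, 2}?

⊤

Trace (14 dequeues):
  [1] u=0 | in ⊥ | out ⊥ | ==
  [2] u=1 | in ⊥ | out 2 | ==
  [3] u=2 | in 2 | out 0 | prev ⊥ | push {0}
  [4] u=3 | in 0 | out 2 | prev ⊥ | push {}
  [5] u=4 | in 2 | out 0 | prev ⊥ | push {1,2}
  [6] u=5 | in ⊤ | out ⊤ | prev ⊥ | push {3,4}
  [7] u=0 | in ⊤ | out ⊤ | prev ⊥ | push {}
  [8] u=1 | in 0 | out ⊤ | prev 2 | push {}
  [9] u=2 | in ⊤ | out 0 | ==
  [10] u=3 | in ⊤ | out ⊤ | prev 2 | push {5}
  [11] u=4 | in ⊤ | out ⊤ | prev 0 | push {1,2}
  [12] u=5 | in ⊤ | out ⊤ | ==
  [13] u=1 | in ⊤ | out ⊤ | ==
  [14] u=2 | in ⊤ | out 0 | ==

Converged values:
  [0] ⊤
  [1] ⊤
  [2] 0
  [3] ⊤
  [4] ⊤
  [5] ⊤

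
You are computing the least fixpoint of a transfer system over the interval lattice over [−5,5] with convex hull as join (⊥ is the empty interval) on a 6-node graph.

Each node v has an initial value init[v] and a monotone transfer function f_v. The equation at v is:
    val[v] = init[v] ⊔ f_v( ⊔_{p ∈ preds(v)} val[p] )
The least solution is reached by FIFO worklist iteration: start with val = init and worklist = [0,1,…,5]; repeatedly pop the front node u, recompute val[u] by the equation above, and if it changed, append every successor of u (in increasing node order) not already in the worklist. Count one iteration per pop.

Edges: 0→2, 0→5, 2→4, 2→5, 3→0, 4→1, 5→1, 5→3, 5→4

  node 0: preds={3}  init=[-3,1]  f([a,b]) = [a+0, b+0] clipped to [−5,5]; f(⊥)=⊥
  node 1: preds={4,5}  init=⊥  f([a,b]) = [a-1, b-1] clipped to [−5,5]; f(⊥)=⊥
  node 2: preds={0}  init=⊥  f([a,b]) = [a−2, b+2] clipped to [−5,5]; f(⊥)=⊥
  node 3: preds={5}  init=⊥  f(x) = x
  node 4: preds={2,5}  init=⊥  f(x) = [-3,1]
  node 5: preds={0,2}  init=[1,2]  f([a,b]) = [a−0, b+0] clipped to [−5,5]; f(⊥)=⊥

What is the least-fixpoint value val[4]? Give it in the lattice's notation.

Worklist (27 pops):
  #1 pop 0: in=⊥ → [-3,1] (no change)
  #2 pop 1: in=[1,2] → [0,1] (was ⊥); enqueue []
  #3 pop 2: in=[-3,1] → [-5,3] (was ⊥); enqueue []
  #4 pop 3: in=[1,2] → [1,2] (was ⊥); enqueue [0]
  #5 pop 4: in=[-5,3] → [-3,1] (was ⊥); enqueue [1]
  #6 pop 5: in=[-5,3] → [-5,3] (was [1,2]); enqueue [3,4]
  #7 pop 0: in=[1,2] → [-3,2] (was [-3,1]); enqueue [2,5]
  #8 pop 1: in=[-5,3] → [-5,2] (was [0,1]); enqueue []
  #9 pop 3: in=[-5,3] → [-5,3] (was [1,2]); enqueue [0]
  #10 pop 4: in=[-5,3] → [-3,1] (no change)
  #11 pop 2: in=[-3,2] → [-5,4] (was [-5,3]); enqueue [4]
  #12 pop 5: in=[-5,4] → [-5,4] (was [-5,3]); enqueue [1,3]
  #13 pop 0: in=[-5,3] → [-5,3] (was [-3,2]); enqueue [2,5]
  #14 pop 4: in=[-5,4] → [-3,1] (no change)
  #15 pop 1: in=[-5,4] → [-5,3] (was [-5,2]); enqueue []
  #16 pop 3: in=[-5,4] → [-5,4] (was [-5,3]); enqueue [0]
  #17 pop 2: in=[-5,3] → [-5,5] (was [-5,4]); enqueue [4]
  #18 pop 5: in=[-5,5] → [-5,5] (was [-5,4]); enqueue [1,3]
  #19 pop 0: in=[-5,4] → [-5,4] (was [-5,3]); enqueue [2,5]
  #20 pop 4: in=[-5,5] → [-3,1] (no change)
  #21 pop 1: in=[-5,5] → [-5,4] (was [-5,3]); enqueue []
  #22 pop 3: in=[-5,5] → [-5,5] (was [-5,4]); enqueue [0]
  #23 pop 2: in=[-5,4] → [-5,5] (no change)
  #24 pop 5: in=[-5,5] → [-5,5] (no change)
  #25 pop 0: in=[-5,5] → [-5,5] (was [-5,4]); enqueue [2,5]
  #26 pop 2: in=[-5,5] → [-5,5] (no change)
  #27 pop 5: in=[-5,5] → [-5,5] (no change)

Fixpoint:
  val[0] = [-5,5]
  val[1] = [-5,4]
  val[2] = [-5,5]
  val[3] = [-5,5]
  val[4] = [-3,1]
  val[5] = [-5,5]

[-3,1]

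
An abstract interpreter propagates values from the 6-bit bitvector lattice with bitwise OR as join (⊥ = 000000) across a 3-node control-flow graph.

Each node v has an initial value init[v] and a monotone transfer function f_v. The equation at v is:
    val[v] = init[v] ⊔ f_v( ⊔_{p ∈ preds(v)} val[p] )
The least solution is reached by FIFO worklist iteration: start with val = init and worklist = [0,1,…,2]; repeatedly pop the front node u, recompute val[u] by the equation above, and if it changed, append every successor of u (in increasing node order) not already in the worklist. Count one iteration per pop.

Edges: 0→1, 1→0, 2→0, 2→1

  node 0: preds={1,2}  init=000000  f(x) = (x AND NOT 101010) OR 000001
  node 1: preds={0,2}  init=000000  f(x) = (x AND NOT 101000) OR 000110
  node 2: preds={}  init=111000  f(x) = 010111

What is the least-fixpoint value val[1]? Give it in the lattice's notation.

Trace (5 dequeues):
  [1] u=0 | in 111000 | out 010001 | prev 000000 | push {}
  [2] u=1 | in 111001 | out 010111 | prev 000000 | push {0}
  [3] u=2 | in 000000 | out 111111 | prev 111000 | push {1}
  [4] u=0 | in 111111 | out 010101 | prev 010001 | push {}
  [5] u=1 | in 111111 | out 010111 | ==

Converged values:
  [0] 010101
  [1] 010111
  [2] 111111

010111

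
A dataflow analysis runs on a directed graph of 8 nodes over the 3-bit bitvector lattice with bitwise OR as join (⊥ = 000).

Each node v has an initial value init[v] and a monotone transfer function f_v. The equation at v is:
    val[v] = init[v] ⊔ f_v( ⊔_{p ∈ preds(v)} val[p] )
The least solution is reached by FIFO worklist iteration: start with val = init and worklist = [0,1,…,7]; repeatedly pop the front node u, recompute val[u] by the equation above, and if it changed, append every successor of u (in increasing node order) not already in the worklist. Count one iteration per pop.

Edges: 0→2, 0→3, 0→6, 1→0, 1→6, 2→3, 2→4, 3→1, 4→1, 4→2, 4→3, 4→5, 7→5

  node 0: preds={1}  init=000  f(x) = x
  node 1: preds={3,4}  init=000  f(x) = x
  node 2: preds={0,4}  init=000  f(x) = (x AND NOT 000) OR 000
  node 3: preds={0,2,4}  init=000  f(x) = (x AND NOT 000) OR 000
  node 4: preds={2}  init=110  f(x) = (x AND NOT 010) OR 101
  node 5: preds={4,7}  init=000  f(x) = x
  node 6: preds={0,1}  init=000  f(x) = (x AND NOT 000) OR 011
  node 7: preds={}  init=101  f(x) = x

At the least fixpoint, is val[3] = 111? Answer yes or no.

Iteration log — 19 steps:
  step 1. node 0  ⊔preds=000  new=000  stable
  step 2. node 1  ⊔preds=110  new=110  old=000  +wl: 0
  step 3. node 2  ⊔preds=110  new=110  old=000  +wl: 
  step 4. node 3  ⊔preds=110  new=110  old=000  +wl: 1
  step 5. node 4  ⊔preds=110  new=111  old=110  +wl: 2,3
  step 6. node 5  ⊔preds=111  new=111  old=000  +wl: 
  step 7. node 6  ⊔preds=110  new=111  old=000  +wl: 
  step 8. node 7  ⊔preds=000  new=101  stable
  step 9. node 0  ⊔preds=110  new=110  old=000  +wl: 6
  step 10. node 1  ⊔preds=111  new=111  old=110  +wl: 0
  step 11. node 2  ⊔preds=111  new=111  old=110  +wl: 4
  step 12. node 3  ⊔preds=111  new=111  old=110  +wl: 1
  step 13. node 6  ⊔preds=111  new=111  stable
  step 14. node 0  ⊔preds=111  new=111  old=110  +wl: 2,3,6
  step 15. node 4  ⊔preds=111  new=111  stable
  step 16. node 1  ⊔preds=111  new=111  stable
  step 17. node 2  ⊔preds=111  new=111  stable
  step 18. node 3  ⊔preds=111  new=111  stable
  step 19. node 6  ⊔preds=111  new=111  stable

Least fixpoint reached:
  node 0: 111
  node 1: 111
  node 2: 111
  node 3: 111
  node 4: 111
  node 5: 111
  node 6: 111
  node 7: 101

yes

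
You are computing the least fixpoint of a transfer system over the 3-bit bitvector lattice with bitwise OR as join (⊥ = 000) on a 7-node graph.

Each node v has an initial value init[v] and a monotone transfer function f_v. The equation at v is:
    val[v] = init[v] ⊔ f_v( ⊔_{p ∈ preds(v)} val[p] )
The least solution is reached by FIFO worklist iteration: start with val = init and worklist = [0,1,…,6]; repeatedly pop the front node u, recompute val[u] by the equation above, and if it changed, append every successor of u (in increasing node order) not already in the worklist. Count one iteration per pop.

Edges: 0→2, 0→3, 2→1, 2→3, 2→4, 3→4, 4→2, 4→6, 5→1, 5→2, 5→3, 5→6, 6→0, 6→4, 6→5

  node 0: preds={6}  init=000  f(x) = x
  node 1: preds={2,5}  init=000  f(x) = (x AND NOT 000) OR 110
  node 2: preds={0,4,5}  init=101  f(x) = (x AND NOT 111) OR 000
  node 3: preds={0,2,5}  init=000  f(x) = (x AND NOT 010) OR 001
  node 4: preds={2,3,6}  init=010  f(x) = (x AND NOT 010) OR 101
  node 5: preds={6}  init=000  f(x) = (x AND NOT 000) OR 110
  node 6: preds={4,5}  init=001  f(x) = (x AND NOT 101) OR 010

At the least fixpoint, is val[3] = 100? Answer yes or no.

Trace (15 dequeues):
  [1] u=0 | in 001 | out 001 | prev 000 | push {}
  [2] u=1 | in 101 | out 111 | prev 000 | push {}
  [3] u=2 | in 011 | out 101 | ==
  [4] u=3 | in 101 | out 101 | prev 000 | push {}
  [5] u=4 | in 101 | out 111 | prev 010 | push {2}
  [6] u=5 | in 001 | out 111 | prev 000 | push {1,3}
  [7] u=6 | in 111 | out 011 | prev 001 | push {0,4,5}
  [8] u=2 | in 111 | out 101 | ==
  [9] u=1 | in 111 | out 111 | ==
  [10] u=3 | in 111 | out 101 | ==
  [11] u=0 | in 011 | out 011 | prev 001 | push {2,3}
  [12] u=4 | in 111 | out 111 | ==
  [13] u=5 | in 011 | out 111 | ==
  [14] u=2 | in 111 | out 101 | ==
  [15] u=3 | in 111 | out 101 | ==

Converged values:
  [0] 011
  [1] 111
  [2] 101
  [3] 101
  [4] 111
  [5] 111
  [6] 011

no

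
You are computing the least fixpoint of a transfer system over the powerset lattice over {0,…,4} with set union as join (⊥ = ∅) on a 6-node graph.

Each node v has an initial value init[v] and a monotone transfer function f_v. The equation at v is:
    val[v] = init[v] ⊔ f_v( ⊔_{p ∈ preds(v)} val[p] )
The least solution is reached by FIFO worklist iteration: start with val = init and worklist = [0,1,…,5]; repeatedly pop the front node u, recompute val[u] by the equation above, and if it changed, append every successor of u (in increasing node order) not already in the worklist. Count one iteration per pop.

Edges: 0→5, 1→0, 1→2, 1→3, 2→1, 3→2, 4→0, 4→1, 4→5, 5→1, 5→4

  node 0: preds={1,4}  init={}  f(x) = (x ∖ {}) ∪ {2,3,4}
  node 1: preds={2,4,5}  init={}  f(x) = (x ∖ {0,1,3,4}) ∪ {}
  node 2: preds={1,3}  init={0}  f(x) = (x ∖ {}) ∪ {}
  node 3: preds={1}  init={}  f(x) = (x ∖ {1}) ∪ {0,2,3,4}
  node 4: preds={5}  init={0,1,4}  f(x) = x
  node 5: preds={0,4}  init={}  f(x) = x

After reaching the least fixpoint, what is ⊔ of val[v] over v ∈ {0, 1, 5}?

Iteration log — 14 steps:
  step 1. node 0  ⊔preds={0,1,4}  new={0,1,2,3,4}  old={}  +wl: 
  step 2. node 1  ⊔preds={0,1,4}  new={}  stable
  step 3. node 2  ⊔preds={}  new={0}  stable
  step 4. node 3  ⊔preds={}  new={0,2,3,4}  old={}  +wl: 2
  step 5. node 4  ⊔preds={}  new={0,1,4}  stable
  step 6. node 5  ⊔preds={0,1,2,3,4}  new={0,1,2,3,4}  old={}  +wl: 1,4
  step 7. node 2  ⊔preds={0,2,3,4}  new={0,2,3,4}  old={0}  +wl: 
  step 8. node 1  ⊔preds={0,1,2,3,4}  new={2}  old={}  +wl: 0,2,3
  step 9. node 4  ⊔preds={0,1,2,3,4}  new={0,1,2,3,4}  old={0,1,4}  +wl: 1,5
  step 10. node 0  ⊔preds={0,1,2,3,4}  new={0,1,2,3,4}  stable
  step 11. node 2  ⊔preds={0,2,3,4}  new={0,2,3,4}  stable
  step 12. node 3  ⊔preds={2}  new={0,2,3,4}  stable
  step 13. node 1  ⊔preds={0,1,2,3,4}  new={2}  stable
  step 14. node 5  ⊔preds={0,1,2,3,4}  new={0,1,2,3,4}  stable

Least fixpoint reached:
  node 0: {0,1,2,3,4}
  node 1: {2}
  node 2: {0,2,3,4}
  node 3: {0,2,3,4}
  node 4: {0,1,2,3,4}
  node 5: {0,1,2,3,4}

{0,1,2,3,4}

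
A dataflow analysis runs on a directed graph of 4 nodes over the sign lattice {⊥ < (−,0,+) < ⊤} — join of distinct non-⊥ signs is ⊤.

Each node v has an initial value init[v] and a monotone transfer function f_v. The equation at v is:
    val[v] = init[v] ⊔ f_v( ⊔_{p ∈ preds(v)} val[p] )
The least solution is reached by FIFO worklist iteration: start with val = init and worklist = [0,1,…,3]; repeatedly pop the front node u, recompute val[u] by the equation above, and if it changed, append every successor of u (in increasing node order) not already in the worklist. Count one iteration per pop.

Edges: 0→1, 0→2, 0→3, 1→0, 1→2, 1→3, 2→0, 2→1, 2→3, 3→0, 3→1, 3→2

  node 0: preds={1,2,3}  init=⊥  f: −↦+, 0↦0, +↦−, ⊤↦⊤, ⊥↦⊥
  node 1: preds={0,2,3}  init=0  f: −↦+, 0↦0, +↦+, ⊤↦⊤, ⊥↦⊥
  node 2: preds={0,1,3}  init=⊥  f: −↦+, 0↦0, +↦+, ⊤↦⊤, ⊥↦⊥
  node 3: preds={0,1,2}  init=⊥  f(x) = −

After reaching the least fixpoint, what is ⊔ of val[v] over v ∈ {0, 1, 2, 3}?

⊤

Trace (10 dequeues):
  [1] u=0 | in 0 | out 0 | prev ⊥ | push {}
  [2] u=1 | in 0 | out 0 | ==
  [3] u=2 | in 0 | out 0 | prev ⊥ | push {0,1}
  [4] u=3 | in 0 | out − | prev ⊥ | push {2}
  [5] u=0 | in ⊤ | out ⊤ | prev 0 | push {3}
  [6] u=1 | in ⊤ | out ⊤ | prev 0 | push {0}
  [7] u=2 | in ⊤ | out ⊤ | prev 0 | push {1}
  [8] u=3 | in ⊤ | out − | ==
  [9] u=0 | in ⊤ | out ⊤ | ==
  [10] u=1 | in ⊤ | out ⊤ | ==

Converged values:
  [0] ⊤
  [1] ⊤
  [2] ⊤
  [3] −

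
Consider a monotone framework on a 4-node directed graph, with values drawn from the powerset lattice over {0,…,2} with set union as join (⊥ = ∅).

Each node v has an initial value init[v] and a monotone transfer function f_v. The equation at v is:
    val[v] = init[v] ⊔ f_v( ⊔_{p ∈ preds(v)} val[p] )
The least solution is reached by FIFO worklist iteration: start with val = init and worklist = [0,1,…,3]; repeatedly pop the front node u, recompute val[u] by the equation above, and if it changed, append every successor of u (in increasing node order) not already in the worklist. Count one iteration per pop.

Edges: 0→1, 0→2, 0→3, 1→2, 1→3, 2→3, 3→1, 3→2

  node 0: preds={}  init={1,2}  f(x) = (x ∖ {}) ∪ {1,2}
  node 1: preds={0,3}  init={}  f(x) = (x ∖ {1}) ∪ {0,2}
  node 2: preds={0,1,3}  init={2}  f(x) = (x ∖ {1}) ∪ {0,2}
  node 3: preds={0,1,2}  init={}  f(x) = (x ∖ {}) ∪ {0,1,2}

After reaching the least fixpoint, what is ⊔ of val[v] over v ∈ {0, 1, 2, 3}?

{0,1,2}

Trace (6 dequeues):
  [1] u=0 | in {} | out {1,2} | ==
  [2] u=1 | in {1,2} | out {0,2} | prev {} | push {}
  [3] u=2 | in {0,1,2} | out {0,2} | prev {2} | push {}
  [4] u=3 | in {0,1,2} | out {0,1,2} | prev {} | push {1,2}
  [5] u=1 | in {0,1,2} | out {0,2} | ==
  [6] u=2 | in {0,1,2} | out {0,2} | ==

Converged values:
  [0] {1,2}
  [1] {0,2}
  [2] {0,2}
  [3] {0,1,2}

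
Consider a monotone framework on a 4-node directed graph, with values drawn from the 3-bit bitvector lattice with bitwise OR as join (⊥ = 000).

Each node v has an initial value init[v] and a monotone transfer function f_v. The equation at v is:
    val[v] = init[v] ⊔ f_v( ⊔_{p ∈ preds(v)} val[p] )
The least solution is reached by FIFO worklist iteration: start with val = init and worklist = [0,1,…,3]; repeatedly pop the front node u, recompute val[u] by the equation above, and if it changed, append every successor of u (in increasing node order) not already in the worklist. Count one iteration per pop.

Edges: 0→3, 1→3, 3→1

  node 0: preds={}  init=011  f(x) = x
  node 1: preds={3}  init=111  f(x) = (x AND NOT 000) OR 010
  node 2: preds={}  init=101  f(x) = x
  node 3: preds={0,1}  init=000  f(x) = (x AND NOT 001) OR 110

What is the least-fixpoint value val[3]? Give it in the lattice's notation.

Iteration log — 5 steps:
  step 1. node 0  ⊔preds=000  new=011  stable
  step 2. node 1  ⊔preds=000  new=111  stable
  step 3. node 2  ⊔preds=000  new=101  stable
  step 4. node 3  ⊔preds=111  new=110  old=000  +wl: 1
  step 5. node 1  ⊔preds=110  new=111  stable

Least fixpoint reached:
  node 0: 011
  node 1: 111
  node 2: 101
  node 3: 110

110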